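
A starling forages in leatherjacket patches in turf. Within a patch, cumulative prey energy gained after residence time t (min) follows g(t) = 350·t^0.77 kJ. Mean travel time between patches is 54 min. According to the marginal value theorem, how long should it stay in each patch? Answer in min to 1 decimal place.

Optimal t* satisfies g'(t*) = g(t*)/(T + t*).
g'(t) = 0.77·350·t^-0.23. Setting 0.77·350·t^-0.23 = 350·t^0.77/(54+t) gives 0.77(54+t) = t, so 0.23·t = 0.77×54.
t* = 0.77×54/0.23 = 180.8 min.

180.8 min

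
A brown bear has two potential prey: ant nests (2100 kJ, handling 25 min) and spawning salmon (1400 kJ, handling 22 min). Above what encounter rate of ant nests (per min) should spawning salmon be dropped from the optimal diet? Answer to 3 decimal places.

0.125 per min

Drop spawning salmon once their profitability E₂/h₂ falls below the rate achievable on ant nests alone: E₂/h₂ = λE₁/(1 + λh₁).
Solve for λ: λE₁h₂ = E₂(1 + λh₁) → λ(E₁h₂ − E₂h₁) = E₂ → λ = E₂/(E₁h₂ − E₂h₁).
λ = 1400/(2100×22 − 1400×25) = 1400/1.12e+04 = 0.125 per min.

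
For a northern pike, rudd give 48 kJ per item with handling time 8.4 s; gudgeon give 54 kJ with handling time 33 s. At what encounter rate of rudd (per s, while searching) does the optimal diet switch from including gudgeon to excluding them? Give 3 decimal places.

0.048 per s

The zero-one rule: include gudgeon iff E₂/h₂ > λE₁/(1+λh₁). Equality gives the switch point.
λE₁h₂ = E₂ + λE₂h₁ ⇒ λ = E₂/(E₁h₂ − E₂h₁) = 54/(1584 − 453.6) = 0.04777 per s.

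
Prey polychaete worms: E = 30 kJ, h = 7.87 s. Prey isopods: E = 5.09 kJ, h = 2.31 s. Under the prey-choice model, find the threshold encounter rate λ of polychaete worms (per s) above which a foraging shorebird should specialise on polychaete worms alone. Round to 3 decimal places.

0.174 per s

Drop isopods once their profitability E₂/h₂ falls below the rate achievable on polychaete worms alone: E₂/h₂ = λE₁/(1 + λh₁).
Solve for λ: λE₁h₂ = E₂(1 + λh₁) → λ(E₁h₂ − E₂h₁) = E₂ → λ = E₂/(E₁h₂ − E₂h₁).
λ = 5.09/(30×2.31 − 5.09×7.87) = 5.09/29.24 = 0.1741 per s.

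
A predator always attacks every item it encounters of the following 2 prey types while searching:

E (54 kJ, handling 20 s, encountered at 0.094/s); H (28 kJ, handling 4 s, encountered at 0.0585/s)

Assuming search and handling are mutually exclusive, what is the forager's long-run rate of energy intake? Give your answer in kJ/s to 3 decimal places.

Energy encountered per unit search time: 0.094×54 + 0.0585×28 = 6.714 kJ/s.
Handling time per unit search time: 0.094×20 + 0.0585×4 = 2.114.
Rate = 6.714/(1 + 2.114) = 2.156 kJ/s.

2.156 kJ/s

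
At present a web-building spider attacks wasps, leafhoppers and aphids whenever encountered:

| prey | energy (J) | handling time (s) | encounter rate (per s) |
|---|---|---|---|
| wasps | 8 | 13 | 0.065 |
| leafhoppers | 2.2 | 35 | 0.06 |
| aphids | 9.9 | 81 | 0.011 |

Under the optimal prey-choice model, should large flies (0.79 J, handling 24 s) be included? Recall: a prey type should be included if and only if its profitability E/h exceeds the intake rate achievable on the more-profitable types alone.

Current rate: (0.065×8 + 0.06×2.2 + 0.011×9.9)/(1 + 0.065×13 + 0.06×35 + 0.011×81) = 0.1573 J/s.
large flies: E/h = 0.79/24 = 0.03292 J/s.
Since 0.03292 < R, time spent handling large flies is better spent searching.

No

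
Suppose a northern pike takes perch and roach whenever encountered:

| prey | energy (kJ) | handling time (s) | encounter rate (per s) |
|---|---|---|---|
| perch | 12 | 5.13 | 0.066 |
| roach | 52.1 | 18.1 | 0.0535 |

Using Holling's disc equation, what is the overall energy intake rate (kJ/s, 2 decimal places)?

1.55 kJ/s

Energy encountered per unit search time: 0.066×12 + 0.0535×52.1 = 3.579 kJ/s.
Handling time per unit search time: 0.066×5.13 + 0.0535×18.1 = 1.307.
Rate = 3.579/(1 + 1.307) = 1.552 kJ/s.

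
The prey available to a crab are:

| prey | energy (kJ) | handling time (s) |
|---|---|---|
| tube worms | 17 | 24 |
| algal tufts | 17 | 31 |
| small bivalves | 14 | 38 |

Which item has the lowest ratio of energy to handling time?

small bivalves

In descending order of E/h:
tube worms: 17/24 = 0.708 kJ/s
algal tufts: 17/31 = 0.548 kJ/s
small bivalves: 14/38 = 0.368 kJ/s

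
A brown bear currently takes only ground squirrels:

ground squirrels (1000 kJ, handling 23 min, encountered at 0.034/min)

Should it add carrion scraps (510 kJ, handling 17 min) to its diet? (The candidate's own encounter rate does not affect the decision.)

Yes

On ground squirrels alone, R = ΣλE/(1+Σλh) = 34/1.782 = 19.08 kJ/min.
Profitability of carrion scraps: 510/17 = 30 kJ/min.
Since 30 > R, including carrion scraps increases the long-run rate.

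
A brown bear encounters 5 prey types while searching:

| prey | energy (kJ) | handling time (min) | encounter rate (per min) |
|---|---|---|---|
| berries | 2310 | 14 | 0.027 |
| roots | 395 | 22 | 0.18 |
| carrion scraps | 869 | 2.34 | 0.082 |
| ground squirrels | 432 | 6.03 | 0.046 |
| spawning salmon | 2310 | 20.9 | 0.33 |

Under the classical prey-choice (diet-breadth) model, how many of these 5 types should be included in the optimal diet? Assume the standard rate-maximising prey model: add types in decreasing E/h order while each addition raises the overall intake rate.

Profitabilities (E/h, kJ/min): carrion scraps 371, berries 165, spawning salmon 111, ground squirrels 71.6, roots 18. Add prey in this order while the next type's profitability exceeds the intake rate on those already taken.
Rate on top 1: 59.79. berries: 165 > 59.79 → include.
Rate on top 2: 85.12. spawning salmon: 111 > 85.12 → include.
Rate on top 3: 105.8. ground squirrels: 71.6 < 105.8 → exclude; stop.
Optimal diet: carrion scraps, berries, spawning salmon — 3 of 5 types.

3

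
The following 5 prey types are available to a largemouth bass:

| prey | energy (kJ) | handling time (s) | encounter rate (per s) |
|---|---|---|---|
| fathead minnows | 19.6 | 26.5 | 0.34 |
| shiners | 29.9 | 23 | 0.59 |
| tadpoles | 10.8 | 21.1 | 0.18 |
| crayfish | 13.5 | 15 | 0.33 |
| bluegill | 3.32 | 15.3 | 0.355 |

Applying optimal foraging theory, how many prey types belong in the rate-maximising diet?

1

Rank by E/h (kJ/s): shiners 1.3, crayfish 0.9, fathead minnows 0.74, tadpoles 0.512, bluegill 0.217. Include each in turn until the next type's E/h falls below the running intake rate.
Rate on top 1: 1.211. crayfish: 0.9 < 1.211 → exclude; stop.
Optimal diet: shiners — 1 of 5 types.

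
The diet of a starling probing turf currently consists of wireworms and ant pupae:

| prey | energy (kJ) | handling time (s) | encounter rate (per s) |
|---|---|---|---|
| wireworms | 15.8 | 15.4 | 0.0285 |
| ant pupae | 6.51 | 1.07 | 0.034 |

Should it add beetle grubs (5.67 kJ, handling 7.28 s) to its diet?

Yes

Intake rate on the current diet: R = (0.0285×15.8 + 0.034×6.51) / (1 + 0.0285×15.4 + 0.034×1.07) = 0.6716/1.475 = 0.4553 kJ/s.
beetle grubs: E/h = 5.67/7.28 = 0.7788 kJ/s.
0.7788 > 0.4553, so adding beetle grubs raises the average — include it.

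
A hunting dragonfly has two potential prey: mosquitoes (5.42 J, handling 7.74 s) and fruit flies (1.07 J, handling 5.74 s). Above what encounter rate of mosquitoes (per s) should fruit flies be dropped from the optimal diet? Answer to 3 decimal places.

At the threshold, the rate on mosquitoes alone equals the profitability of fruit flies: λ·5.42/(1 + λ·7.74) = 1.07/5.74 = 0.1864.
Rearranging, λ(5.42 − 0.1864×7.74) = 0.1864, so λ = 0.1864/3.977 = 0.04687 per s.

0.047 per s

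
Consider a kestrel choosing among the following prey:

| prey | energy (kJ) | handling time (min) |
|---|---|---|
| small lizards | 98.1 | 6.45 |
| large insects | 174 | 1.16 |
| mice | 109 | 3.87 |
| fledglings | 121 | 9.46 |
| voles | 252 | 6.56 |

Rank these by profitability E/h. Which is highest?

In descending order of E/h:
large insects: 174/1.16 = 150 kJ/min
voles: 252/6.56 = 38.4 kJ/min
mice: 109/3.87 = 28.2 kJ/min
small lizards: 98.1/6.45 = 15.2 kJ/min
fledglings: 121/9.46 = 12.8 kJ/min

large insects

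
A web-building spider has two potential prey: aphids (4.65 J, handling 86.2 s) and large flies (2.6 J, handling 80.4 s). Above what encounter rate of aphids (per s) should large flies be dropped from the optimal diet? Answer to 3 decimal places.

0.017 per s

At the threshold, the rate on aphids alone equals the profitability of large flies: λ·4.65/(1 + λ·86.2) = 2.6/80.4 = 0.03234.
Rearranging, λ(4.65 − 0.03234×86.2) = 0.03234, so λ = 0.03234/1.862 = 0.01736 per s.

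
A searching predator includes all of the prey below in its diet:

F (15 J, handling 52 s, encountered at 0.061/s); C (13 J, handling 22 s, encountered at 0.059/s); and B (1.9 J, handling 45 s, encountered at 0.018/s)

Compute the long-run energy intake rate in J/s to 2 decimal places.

R = (0.061×15 + 0.059×13 + 0.018×1.9) / (1 + 0.061×52 + 0.059×22 + 0.018×45) = 1.716/6.28 = 0.2733 J/s.

0.27 J/s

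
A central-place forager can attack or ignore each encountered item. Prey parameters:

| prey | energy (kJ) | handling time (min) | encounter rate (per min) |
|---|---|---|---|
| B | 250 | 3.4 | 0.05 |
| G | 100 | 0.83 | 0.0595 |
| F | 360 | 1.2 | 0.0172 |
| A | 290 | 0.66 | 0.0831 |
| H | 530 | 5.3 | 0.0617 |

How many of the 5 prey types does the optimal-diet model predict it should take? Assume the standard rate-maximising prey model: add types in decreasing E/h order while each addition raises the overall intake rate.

5

Profitabilities (E/h, kJ/min): A 439, F 300, G 120, H 100, B 73.5. Add prey in this order while the next type's profitability exceeds the intake rate on those already taken.
Rate on top 1: 22.85. F: 300 > 22.85 → include.
Rate on top 2: 28.16. G: 120 > 28.16 → include.
Rate on top 3: 32.22. H: 100 > 32.22 → include.
Rate on top 4: 47.48. B: 73.5 > 47.48 → include.
Optimal diet: A, F, G, H, B — 5 of 5 types.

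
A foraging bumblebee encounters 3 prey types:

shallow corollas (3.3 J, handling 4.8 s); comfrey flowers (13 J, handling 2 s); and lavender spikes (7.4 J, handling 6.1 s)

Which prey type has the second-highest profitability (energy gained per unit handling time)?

In descending order of E/h:
comfrey flowers: 13/2 = 6.5 J/s
lavender spikes: 7.4/6.1 = 1.21 J/s
shallow corollas: 3.3/4.8 = 0.688 J/s

lavender spikes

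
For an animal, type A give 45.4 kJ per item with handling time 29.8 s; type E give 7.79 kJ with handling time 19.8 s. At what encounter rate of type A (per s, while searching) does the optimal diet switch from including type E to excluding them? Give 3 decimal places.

0.012 per s

At the threshold, the rate on type A alone equals the profitability of type E: λ·45.4/(1 + λ·29.8) = 7.79/19.8 = 0.3934.
Rearranging, λ(45.4 − 0.3934×29.8) = 0.3934, so λ = 0.3934/33.68 = 0.01168 per s.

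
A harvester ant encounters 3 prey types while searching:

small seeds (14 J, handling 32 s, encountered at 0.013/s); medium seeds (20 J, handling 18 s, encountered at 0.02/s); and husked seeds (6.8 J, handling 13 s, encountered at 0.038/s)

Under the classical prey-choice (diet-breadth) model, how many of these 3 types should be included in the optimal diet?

E/h in descending order: medium seeds 1.11, husked seeds 0.523, small seeds 0.438 J/s. The optimal diet is the largest prefix of this list for which every included type satisfies E_i/h_i > R on the types above it.
Rate on top 1: 0.2941. husked seeds: 0.523 > 0.2941 → include.
Rate on top 2: 0.3551. small seeds: 0.438 > 0.3551 → include.
Optimal diet: medium seeds, husked seeds, small seeds — 3 of 3 types.

3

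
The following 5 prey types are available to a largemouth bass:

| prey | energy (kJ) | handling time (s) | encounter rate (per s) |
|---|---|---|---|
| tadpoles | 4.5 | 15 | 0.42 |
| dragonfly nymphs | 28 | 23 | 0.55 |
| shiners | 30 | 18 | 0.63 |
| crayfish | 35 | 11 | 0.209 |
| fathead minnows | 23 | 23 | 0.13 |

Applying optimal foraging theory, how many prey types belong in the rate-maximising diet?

Rank by E/h (kJ/s): crayfish 3.18, shiners 1.67, dragonfly nymphs 1.22, fathead minnows 1, tadpoles 0.3. Include each in turn until the next type's E/h falls below the running intake rate.
Rate on top 1: 2.217. shiners: 1.67 < 2.217 → exclude; stop.
Optimal diet: crayfish — 1 of 5 types.

1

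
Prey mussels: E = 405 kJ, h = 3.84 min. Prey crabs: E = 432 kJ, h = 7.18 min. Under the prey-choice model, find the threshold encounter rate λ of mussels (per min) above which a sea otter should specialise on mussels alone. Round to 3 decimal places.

0.346 per min

The zero-one rule: include crabs iff E₂/h₂ > λE₁/(1+λh₁). Equality gives the switch point.
λE₁h₂ = E₂ + λE₂h₁ ⇒ λ = E₂/(E₁h₂ − E₂h₁) = 432/(2908 − 1659) = 0.3459 per min.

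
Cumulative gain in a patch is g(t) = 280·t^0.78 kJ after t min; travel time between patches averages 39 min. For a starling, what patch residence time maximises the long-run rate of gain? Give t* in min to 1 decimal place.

By the marginal value theorem, leave when the instantaneous gain rate g'(t) equals the habitat-wide average g(t)/(T + t).
g'(t) = 0.78·280·t^-0.22. Setting 0.78·280·t^-0.22 = 280·t^0.78/(39+t) gives 0.78(39+t) = t, so 0.22·t = 0.78×39.
t* = 0.78×39/0.22 = 138.3 min.

138.3 min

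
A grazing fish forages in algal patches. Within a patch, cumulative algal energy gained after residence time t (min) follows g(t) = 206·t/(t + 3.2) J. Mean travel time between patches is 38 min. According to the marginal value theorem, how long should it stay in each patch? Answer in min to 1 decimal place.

11.0 min

Optimal t* satisfies g'(t*) = g(t*)/(T + t*).
g'(t) = 206·3.2/(t + 3.2)². Setting 206·3.2/(t+3.2)² = 206t/[(t+3.2)(38+t)] gives 3.2(38+t) = t(t+3.2), so t² = 3.2×38 = 121.6.
t* = √121.6 = 11.03 min.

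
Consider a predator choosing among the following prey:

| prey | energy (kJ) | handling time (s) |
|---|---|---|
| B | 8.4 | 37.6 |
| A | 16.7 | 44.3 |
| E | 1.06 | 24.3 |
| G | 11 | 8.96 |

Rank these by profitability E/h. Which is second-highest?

In descending order of E/h:
G: 11/8.96 = 1.23 kJ/s
A: 16.7/44.3 = 0.377 kJ/s
B: 8.4/37.6 = 0.223 kJ/s
E: 1.06/24.3 = 0.0436 kJ/s

A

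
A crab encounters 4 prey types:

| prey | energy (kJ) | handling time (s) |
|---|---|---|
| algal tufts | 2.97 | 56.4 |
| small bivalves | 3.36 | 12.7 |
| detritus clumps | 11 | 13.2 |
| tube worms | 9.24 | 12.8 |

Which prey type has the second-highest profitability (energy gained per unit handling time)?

Profitability E/h (kJ/s): algal tufts = 2.97/56.4 = 0.0527, small bivalves = 3.36/12.7 = 0.265, detritus clumps = 11/13.2 = 0.833, tube worms = 9.24/12.8 = 0.722.
Ranked: detritus clumps > tube worms > small bivalves > algal tufts.

tube worms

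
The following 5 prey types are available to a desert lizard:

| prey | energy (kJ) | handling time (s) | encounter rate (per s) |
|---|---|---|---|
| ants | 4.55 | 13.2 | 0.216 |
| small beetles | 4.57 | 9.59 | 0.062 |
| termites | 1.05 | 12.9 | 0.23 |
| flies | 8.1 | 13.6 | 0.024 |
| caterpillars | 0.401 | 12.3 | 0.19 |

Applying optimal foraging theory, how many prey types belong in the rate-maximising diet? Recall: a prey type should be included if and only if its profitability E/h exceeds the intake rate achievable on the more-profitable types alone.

3

E/h in descending order: flies 0.596, small beetles 0.477, ants 0.345, termites 0.0814, caterpillars 0.0326 kJ/s. The optimal diet is the largest prefix of this list for which every included type satisfies E_i/h_i > R on the types above it.
Rate on top 1: 0.1466. small beetles: 0.477 > 0.1466 → include.
Rate on top 2: 0.2487. ants: 0.345 > 0.2487 → include.
Rate on top 3: 0.3061. termites: 0.0814 < 0.3061 → exclude; stop.
Optimal diet: flies, small beetles, ants — 3 of 5 types.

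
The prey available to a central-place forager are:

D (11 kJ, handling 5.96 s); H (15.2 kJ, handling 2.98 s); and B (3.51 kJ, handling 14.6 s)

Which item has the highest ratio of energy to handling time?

In descending order of E/h:
H: 15.2/2.98 = 5.1 kJ/s
D: 11/5.96 = 1.85 kJ/s
B: 3.51/14.6 = 0.24 kJ/s

H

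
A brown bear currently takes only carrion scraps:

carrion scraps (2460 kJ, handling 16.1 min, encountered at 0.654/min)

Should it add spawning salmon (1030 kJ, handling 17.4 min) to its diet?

No

On carrion scraps alone, R = ΣλE/(1+Σλh) = 1609/11.53 = 139.5 kJ/min.
Profitability of spawning salmon: 1030/17.4 = 59.2 kJ/min.
Since 59.2 < R, time spent handling spawning salmon is better spent searching.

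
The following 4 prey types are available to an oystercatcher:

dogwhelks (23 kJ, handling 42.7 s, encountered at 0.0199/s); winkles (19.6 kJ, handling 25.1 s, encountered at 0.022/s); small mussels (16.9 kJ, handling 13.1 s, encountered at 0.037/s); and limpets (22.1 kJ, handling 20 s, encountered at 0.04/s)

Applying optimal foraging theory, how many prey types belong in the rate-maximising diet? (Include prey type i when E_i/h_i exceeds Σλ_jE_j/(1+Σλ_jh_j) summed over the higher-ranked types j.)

3

Profitabilities (E/h, kJ/s): small mussels 1.29, limpets 1.1, winkles 0.781, dogwhelks 0.539. Add prey in this order while the next type's profitability exceeds the intake rate on those already taken.
Rate on top 1: 0.4212. limpets: 1.1 > 0.4212 → include.
Rate on top 2: 0.6606. winkles: 0.781 > 0.6606 → include.
Rate on top 3: 0.684. dogwhelks: 0.539 < 0.684 → exclude; stop.
Optimal diet: small mussels, limpets, winkles — 3 of 4 types.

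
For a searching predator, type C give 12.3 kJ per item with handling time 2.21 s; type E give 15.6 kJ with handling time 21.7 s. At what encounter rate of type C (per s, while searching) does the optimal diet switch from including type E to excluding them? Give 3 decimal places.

0.067 per s

Drop type E once their profitability E₂/h₂ falls below the rate achievable on type C alone: E₂/h₂ = λE₁/(1 + λh₁).
Solve for λ: λE₁h₂ = E₂(1 + λh₁) → λ(E₁h₂ − E₂h₁) = E₂ → λ = E₂/(E₁h₂ − E₂h₁).
λ = 15.6/(12.3×21.7 − 15.6×2.21) = 15.6/232.4 = 0.06712 per s.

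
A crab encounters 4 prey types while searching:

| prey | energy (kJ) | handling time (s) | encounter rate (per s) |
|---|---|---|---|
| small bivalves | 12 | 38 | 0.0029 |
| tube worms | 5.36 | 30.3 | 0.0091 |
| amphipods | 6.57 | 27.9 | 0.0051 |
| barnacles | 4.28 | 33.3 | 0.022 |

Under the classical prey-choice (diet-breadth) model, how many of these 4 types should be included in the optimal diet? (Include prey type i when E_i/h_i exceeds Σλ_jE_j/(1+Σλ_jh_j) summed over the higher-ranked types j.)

Profitabilities (E/h, kJ/s): small bivalves 0.316, amphipods 0.235, tube worms 0.177, barnacles 0.129. Add prey in this order while the next type's profitability exceeds the intake rate on those already taken.
Rate on top 1: 0.03135. amphipods: 0.235 > 0.03135 → include.
Rate on top 2: 0.05454. tube worms: 0.177 > 0.05454 → include.
Rate on top 3: 0.07661. barnacles: 0.129 > 0.07661 → include.
Optimal diet: small bivalves, amphipods, tube worms, barnacles — 4 of 4 types.

4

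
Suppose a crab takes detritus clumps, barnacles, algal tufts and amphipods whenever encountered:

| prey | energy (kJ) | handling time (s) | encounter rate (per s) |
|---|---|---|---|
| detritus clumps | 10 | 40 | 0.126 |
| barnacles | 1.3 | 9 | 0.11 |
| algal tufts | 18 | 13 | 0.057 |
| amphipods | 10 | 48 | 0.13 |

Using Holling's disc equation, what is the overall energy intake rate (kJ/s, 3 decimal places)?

0.266 kJ/s

R = Σλ_iE_i / (1 + Σλ_ih_i)
Numerator: 0.126×10 + 0.11×1.3 + 0.057×18 + 0.13×10 = 3.729
Denominator: 1 + 0.126×40 + 0.11×9 + 0.057×13 + 0.13×48 = 14.01
R = 3.729/14.01 = 0.2661 kJ/s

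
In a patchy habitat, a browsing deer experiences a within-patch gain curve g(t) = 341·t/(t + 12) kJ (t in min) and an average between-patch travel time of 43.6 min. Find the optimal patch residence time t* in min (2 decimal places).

Optimal t* satisfies g'(t*) = g(t*)/(T + t*).
g'(t) = 341·12/(t + 12)². Setting 341·12/(t+12)² = 341t/[(t+12)(43.6+t)] gives 12(43.6+t) = t(t+12), so t² = 12×43.6 = 523.2.
t* = √523.2 = 22.87 min.

22.87 min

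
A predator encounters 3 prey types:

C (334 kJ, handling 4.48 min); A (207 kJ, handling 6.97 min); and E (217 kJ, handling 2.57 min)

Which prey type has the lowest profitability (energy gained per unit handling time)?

Profitability E/h (kJ/min): C = 334/4.48 = 74.6, A = 207/6.97 = 29.7, E = 217/2.57 = 84.4.
Ranked: E > C > A.

A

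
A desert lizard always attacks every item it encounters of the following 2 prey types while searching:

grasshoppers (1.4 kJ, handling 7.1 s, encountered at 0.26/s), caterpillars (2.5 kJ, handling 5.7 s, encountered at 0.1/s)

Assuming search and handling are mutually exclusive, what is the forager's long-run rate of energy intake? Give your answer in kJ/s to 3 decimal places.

Energy encountered per unit search time: 0.26×1.4 + 0.1×2.5 = 0.614 kJ/s.
Handling time per unit search time: 0.26×7.1 + 0.1×5.7 = 2.416.
Rate = 0.614/(1 + 2.416) = 0.1797 kJ/s.

0.180 kJ/s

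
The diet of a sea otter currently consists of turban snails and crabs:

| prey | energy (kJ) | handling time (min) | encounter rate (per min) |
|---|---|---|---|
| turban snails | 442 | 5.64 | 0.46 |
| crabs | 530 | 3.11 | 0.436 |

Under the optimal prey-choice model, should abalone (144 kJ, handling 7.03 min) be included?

On turban snails and crabs alone, R = ΣλE/(1+Σλh) = 434.4/4.95 = 87.75 kJ/min.
Profitability of abalone: 144/7.03 = 20.48 kJ/min.
20.48 < 87.75, so adding abalone would lower the average — exclude it.

No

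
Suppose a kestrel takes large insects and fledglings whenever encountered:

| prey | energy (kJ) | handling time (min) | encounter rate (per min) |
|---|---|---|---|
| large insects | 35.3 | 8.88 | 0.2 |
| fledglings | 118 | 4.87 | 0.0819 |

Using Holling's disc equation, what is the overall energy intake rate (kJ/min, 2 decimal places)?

R = Σλ_iE_i / (1 + Σλ_ih_i)
Numerator: 0.2×35.3 + 0.0819×118 = 16.72
Denominator: 1 + 0.2×8.88 + 0.0819×4.87 = 3.175
R = 16.72/3.175 = 5.268 kJ/min

5.27 kJ/min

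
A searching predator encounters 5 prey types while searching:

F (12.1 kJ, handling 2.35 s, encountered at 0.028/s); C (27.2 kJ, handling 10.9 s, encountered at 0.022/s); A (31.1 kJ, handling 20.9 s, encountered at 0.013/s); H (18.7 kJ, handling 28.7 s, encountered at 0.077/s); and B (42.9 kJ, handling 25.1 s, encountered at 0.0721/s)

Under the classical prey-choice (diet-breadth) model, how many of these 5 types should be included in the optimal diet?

Rank by E/h (kJ/s): F 5.15, C 2.5, B 1.71, A 1.49, H 0.652. Include each in turn until the next type's E/h falls below the running intake rate.
Rate on top 1: 0.3179. C: 2.5 > 0.3179 → include.
Rate on top 2: 0.7178. B: 1.71 > 0.7178 → include.
Rate on top 3: 1.294. A: 1.49 > 1.294 → include.
Rate on top 4: 1.309. H: 0.652 < 1.309 → exclude; stop.
Optimal diet: F, C, B, A — 4 of 5 types.

4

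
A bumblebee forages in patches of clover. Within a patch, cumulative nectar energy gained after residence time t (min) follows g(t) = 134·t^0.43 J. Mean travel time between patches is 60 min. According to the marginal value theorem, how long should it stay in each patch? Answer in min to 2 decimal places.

Optimal t* satisfies g'(t*) = g(t*)/(T + t*).
g'(t) = 0.43·134·t^-0.57. Setting 0.43·134·t^-0.57 = 134·t^0.43/(60+t) gives 0.43(60+t) = t, so 0.57·t = 0.43×60.
t* = 0.43×60/0.57 = 45.26 min.

45.26 min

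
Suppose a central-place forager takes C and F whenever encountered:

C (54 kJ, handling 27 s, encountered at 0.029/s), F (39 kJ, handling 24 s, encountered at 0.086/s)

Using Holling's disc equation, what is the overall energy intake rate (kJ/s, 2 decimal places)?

1.28 kJ/s

R = (0.029×54 + 0.086×39) / (1 + 0.029×27 + 0.086×24) = 4.92/3.847 = 1.279 kJ/s.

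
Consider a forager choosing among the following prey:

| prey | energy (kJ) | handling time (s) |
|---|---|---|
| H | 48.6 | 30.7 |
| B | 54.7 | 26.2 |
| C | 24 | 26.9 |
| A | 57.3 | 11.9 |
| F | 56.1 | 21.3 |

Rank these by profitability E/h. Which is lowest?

C

In descending order of E/h:
A: 57.3/11.9 = 4.82 kJ/s
F: 56.1/21.3 = 2.63 kJ/s
B: 54.7/26.2 = 2.09 kJ/s
H: 48.6/30.7 = 1.58 kJ/s
C: 24/26.9 = 0.892 kJ/s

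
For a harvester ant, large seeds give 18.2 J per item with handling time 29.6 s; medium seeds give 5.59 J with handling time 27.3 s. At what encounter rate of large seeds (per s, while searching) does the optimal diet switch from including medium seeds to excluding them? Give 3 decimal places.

0.017 per s

The zero-one rule: include medium seeds iff E₂/h₂ > λE₁/(1+λh₁). Equality gives the switch point.
λE₁h₂ = E₂ + λE₂h₁ ⇒ λ = E₂/(E₁h₂ − E₂h₁) = 5.59/(496.9 − 165.5) = 0.01687 per s.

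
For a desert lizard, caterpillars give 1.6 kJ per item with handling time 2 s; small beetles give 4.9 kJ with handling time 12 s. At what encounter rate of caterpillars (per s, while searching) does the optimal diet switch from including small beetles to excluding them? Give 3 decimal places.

At the threshold, the rate on caterpillars alone equals the profitability of small beetles: λ·1.6/(1 + λ·2) = 4.9/12 = 0.4083.
Rearranging, λ(1.6 − 0.4083×2) = 0.4083, so λ = 0.4083/0.7833 = 0.5213 per s.

0.521 per s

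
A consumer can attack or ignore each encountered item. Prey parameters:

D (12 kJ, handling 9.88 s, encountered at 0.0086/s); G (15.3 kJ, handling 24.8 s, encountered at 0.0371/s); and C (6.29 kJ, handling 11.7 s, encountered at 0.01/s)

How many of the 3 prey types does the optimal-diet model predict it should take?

Rank by E/h (kJ/s): D 1.21, G 0.617, C 0.538. Include each in turn until the next type's E/h falls below the running intake rate.
Rate on top 1: 0.09512. G: 0.617 > 0.09512 → include.
Rate on top 2: 0.3346. C: 0.538 > 0.3346 → include.
Optimal diet: D, G, C — 3 of 3 types.

3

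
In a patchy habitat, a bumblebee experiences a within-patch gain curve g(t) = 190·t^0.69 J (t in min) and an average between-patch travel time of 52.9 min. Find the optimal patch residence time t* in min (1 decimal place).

117.7 min

Optimal t* satisfies g'(t*) = g(t*)/(T + t*).
g'(t) = 0.69·190·t^-0.31. Setting 0.69·190·t^-0.31 = 190·t^0.69/(52.9+t) gives 0.69(52.9+t) = t, so 0.31·t = 0.69×52.9.
t* = 0.69×52.9/0.31 = 117.7 min.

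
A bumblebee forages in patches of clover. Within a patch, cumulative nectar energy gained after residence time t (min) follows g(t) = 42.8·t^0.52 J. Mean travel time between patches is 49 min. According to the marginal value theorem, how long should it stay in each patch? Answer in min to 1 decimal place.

53.1 min

By the marginal value theorem, leave when the instantaneous gain rate g'(t) equals the habitat-wide average g(t)/(T + t).
g'(t) = 0.52·42.8·t^-0.48. Setting 0.52·42.8·t^-0.48 = 42.8·t^0.52/(49+t) gives 0.52(49+t) = t, so 0.48·t = 0.52×49.
t* = 0.52×49/0.48 = 53.08 min.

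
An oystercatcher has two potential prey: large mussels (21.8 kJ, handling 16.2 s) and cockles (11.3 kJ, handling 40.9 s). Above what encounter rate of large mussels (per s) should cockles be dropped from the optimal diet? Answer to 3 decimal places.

At the threshold, the rate on large mussels alone equals the profitability of cockles: λ·21.8/(1 + λ·16.2) = 11.3/40.9 = 0.2763.
Rearranging, λ(21.8 − 0.2763×16.2) = 0.2763, so λ = 0.2763/17.32 = 0.01595 per s.

0.016 per s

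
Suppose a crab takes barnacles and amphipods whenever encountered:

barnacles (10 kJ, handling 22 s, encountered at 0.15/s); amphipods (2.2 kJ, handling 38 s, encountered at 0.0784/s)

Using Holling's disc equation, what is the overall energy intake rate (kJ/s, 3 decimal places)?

R = Σλ_iE_i / (1 + Σλ_ih_i)
Numerator: 0.15×10 + 0.0784×2.2 = 1.672
Denominator: 1 + 0.15×22 + 0.0784×38 = 7.279
R = 1.672/7.279 = 0.2298 kJ/s

0.230 kJ/s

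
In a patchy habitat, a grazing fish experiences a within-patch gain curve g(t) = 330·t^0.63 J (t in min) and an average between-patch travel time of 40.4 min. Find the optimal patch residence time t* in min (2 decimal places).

By the marginal value theorem, leave when the instantaneous gain rate g'(t) equals the habitat-wide average g(t)/(T + t).
g'(t) = 0.63·330·t^-0.37. Setting 0.63·330·t^-0.37 = 330·t^0.63/(40.4+t) gives 0.63(40.4+t) = t, so 0.37·t = 0.63×40.4.
t* = 0.63×40.4/0.37 = 68.79 min.

68.79 min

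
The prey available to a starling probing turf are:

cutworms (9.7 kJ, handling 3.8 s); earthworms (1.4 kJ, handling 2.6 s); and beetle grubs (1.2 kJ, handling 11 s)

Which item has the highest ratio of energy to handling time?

cutworms

Profitability E/h (kJ/s): cutworms = 9.7/3.8 = 2.55, earthworms = 1.4/2.6 = 0.538, beetle grubs = 1.2/11 = 0.109.
Ranked: cutworms > earthworms > beetle grubs.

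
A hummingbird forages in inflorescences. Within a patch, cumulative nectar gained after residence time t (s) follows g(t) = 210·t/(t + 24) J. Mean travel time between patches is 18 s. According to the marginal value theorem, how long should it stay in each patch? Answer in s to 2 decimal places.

20.78 s

Maximise g(t)/(T+t): set derivative to zero → g'(t)(T+t) = g(t).
g'(t) = 210·24/(t + 24)². Setting 210·24/(t+24)² = 210t/[(t+24)(18+t)] gives 24(18+t) = t(t+24), so t² = 24×18 = 432.
t* = √432 = 20.78 s.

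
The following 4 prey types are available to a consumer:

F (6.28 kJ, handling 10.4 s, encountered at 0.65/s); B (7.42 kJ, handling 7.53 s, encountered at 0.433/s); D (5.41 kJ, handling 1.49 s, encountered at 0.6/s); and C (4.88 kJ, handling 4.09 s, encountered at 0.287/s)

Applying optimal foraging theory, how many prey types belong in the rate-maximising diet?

Rank by E/h (kJ/s): D 3.63, C 1.19, B 0.985, F 0.604. Include each in turn until the next type's E/h falls below the running intake rate.
Rate on top 1: 1.714. C: 1.19 < 1.714 → exclude; stop.
Optimal diet: D — 1 of 4 types.

1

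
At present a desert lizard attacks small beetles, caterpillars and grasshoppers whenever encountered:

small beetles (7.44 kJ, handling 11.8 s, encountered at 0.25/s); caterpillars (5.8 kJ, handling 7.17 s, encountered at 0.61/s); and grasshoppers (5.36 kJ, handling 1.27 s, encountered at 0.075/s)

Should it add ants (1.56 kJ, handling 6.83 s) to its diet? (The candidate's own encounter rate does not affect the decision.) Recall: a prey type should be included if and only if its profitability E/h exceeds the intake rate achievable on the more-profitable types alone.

Current rate: (0.25×7.44 + 0.61×5.8 + 0.075×5.36)/(1 + 0.25×11.8 + 0.61×7.17 + 0.075×1.27) = 0.6889 kJ/s.
ants: E/h = 1.56/6.83 = 0.2284 kJ/s.
0.2284 < 0.6889, so adding ants would lower the average — exclude it.

No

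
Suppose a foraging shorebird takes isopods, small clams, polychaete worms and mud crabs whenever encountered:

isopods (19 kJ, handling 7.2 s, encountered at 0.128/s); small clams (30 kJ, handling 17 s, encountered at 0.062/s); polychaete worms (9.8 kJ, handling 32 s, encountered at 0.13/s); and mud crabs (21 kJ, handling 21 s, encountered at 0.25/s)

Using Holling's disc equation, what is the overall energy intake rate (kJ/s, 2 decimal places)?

0.87 kJ/s

Energy encountered per unit search time: 0.128×19 + 0.062×30 + 0.13×9.8 + 0.25×21 = 10.82 kJ/s.
Handling time per unit search time: 0.128×7.2 + 0.062×17 + 0.13×32 + 0.25×21 = 11.39.
Rate = 10.82/(1 + 11.39) = 0.8733 kJ/s.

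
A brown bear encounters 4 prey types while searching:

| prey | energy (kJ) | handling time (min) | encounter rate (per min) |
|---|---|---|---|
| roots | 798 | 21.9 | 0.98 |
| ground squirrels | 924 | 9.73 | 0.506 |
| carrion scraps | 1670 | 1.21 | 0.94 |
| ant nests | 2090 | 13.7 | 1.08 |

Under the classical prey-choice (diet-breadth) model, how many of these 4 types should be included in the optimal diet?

1

Rank by E/h (kJ/min): carrion scraps 1.38e+03, ant nests 153, ground squirrels 95, roots 36.4. Include each in turn until the next type's E/h falls below the running intake rate.
Rate on top 1: 734.4. ant nests: 153 < 734.4 → exclude; stop.
Optimal diet: carrion scraps — 1 of 4 types.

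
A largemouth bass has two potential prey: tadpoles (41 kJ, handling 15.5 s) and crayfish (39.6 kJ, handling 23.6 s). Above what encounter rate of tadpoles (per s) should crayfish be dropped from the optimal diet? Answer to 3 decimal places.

0.112 per s

At the threshold, the rate on tadpoles alone equals the profitability of crayfish: λ·41/(1 + λ·15.5) = 39.6/23.6 = 1.678.
Rearranging, λ(41 − 1.678×15.5) = 1.678, so λ = 1.678/14.99 = 0.1119 per s.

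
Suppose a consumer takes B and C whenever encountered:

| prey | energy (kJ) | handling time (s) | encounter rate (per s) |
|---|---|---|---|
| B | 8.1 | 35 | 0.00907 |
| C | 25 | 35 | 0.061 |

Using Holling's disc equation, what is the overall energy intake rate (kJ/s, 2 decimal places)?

0.46 kJ/s

R = Σλ_iE_i / (1 + Σλ_ih_i)
Numerator: 0.00907×8.1 + 0.061×25 = 1.598
Denominator: 1 + 0.00907×35 + 0.061×35 = 3.452
R = 1.598/3.452 = 0.463 kJ/s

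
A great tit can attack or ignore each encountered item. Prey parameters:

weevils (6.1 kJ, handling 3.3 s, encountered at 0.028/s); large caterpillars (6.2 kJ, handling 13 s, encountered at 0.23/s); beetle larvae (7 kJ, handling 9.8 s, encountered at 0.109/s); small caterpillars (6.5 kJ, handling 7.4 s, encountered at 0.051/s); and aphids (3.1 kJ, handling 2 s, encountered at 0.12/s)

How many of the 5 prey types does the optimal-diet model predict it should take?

Rank by E/h (kJ/s): weevils 1.85, aphids 1.55, small caterpillars 0.878, beetle larvae 0.714, large caterpillars 0.477. Include each in turn until the next type's E/h falls below the running intake rate.
Rate on top 1: 0.1564. aphids: 1.55 > 0.1564 → include.
Rate on top 2: 0.4074. small caterpillars: 0.878 > 0.4074 → include.
Rate on top 3: 0.5113. beetle larvae: 0.714 > 0.5113 → include.
Rate on top 4: 0.5894. large caterpillars: 0.477 < 0.5894 → exclude; stop.
Optimal diet: weevils, aphids, small caterpillars, beetle larvae — 4 of 5 types.

4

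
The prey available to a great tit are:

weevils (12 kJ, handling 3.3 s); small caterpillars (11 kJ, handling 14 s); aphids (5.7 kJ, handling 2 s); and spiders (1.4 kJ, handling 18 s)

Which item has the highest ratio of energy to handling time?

In descending order of E/h:
weevils: 12/3.3 = 3.64 kJ/s
aphids: 5.7/2 = 2.85 kJ/s
small caterpillars: 11/14 = 0.786 kJ/s
spiders: 1.4/18 = 0.0778 kJ/s

weevils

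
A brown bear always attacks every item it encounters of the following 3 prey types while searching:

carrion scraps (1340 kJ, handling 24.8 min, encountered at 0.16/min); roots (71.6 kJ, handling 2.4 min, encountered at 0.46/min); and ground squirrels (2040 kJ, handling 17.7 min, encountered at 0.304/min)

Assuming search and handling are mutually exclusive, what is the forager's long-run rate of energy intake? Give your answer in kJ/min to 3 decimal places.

Energy encountered per unit search time: 0.16×1340 + 0.46×71.6 + 0.304×2040 = 867.5 kJ/min.
Handling time per unit search time: 0.16×24.8 + 0.46×2.4 + 0.304×17.7 = 10.45.
Rate = 867.5/(1 + 10.45) = 75.75 kJ/min.

75.745 kJ/min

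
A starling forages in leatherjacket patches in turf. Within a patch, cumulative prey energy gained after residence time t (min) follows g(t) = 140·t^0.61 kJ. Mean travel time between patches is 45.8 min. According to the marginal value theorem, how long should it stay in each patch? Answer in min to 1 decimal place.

71.6 min

Optimal t* satisfies g'(t*) = g(t*)/(T + t*).
g'(t) = 0.61·140·t^-0.39. Setting 0.61·140·t^-0.39 = 140·t^0.61/(45.8+t) gives 0.61(45.8+t) = t, so 0.39·t = 0.61×45.8.
t* = 0.61×45.8/0.39 = 71.64 min.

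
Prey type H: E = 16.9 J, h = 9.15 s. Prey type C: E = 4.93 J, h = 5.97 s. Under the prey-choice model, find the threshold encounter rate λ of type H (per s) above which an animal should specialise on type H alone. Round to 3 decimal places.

0.088 per s

At the threshold, the rate on type H alone equals the profitability of type C: λ·16.9/(1 + λ·9.15) = 4.93/5.97 = 0.8258.
Rearranging, λ(16.9 − 0.8258×9.15) = 0.8258, so λ = 0.8258/9.344 = 0.08838 per s.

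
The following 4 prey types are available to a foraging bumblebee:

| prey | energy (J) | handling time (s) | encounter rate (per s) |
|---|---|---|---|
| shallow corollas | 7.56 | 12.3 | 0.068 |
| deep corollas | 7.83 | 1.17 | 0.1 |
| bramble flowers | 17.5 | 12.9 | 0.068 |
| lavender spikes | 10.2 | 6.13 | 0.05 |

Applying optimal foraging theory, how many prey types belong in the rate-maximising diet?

3

E/h in descending order: deep corollas 6.69, lavender spikes 1.66, bramble flowers 1.36, shallow corollas 0.615 J/s. The optimal diet is the largest prefix of this list for which every included type satisfies E_i/h_i > R on the types above it.
Rate on top 1: 0.701. lavender spikes: 1.66 > 0.701 → include.
Rate on top 2: 0.9083. bramble flowers: 1.36 > 0.9083 → include.
Rate on top 3: 1.079. shallow corollas: 0.615 < 1.079 → exclude; stop.
Optimal diet: deep corollas, lavender spikes, bramble flowers — 3 of 4 types.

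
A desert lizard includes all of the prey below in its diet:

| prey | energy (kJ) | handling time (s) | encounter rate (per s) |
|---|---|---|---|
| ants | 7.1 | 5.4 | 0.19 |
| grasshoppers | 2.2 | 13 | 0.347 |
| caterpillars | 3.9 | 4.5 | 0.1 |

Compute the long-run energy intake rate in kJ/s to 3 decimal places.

Energy encountered per unit search time: 0.19×7.1 + 0.347×2.2 + 0.1×3.9 = 2.502 kJ/s.
Handling time per unit search time: 0.19×5.4 + 0.347×13 + 0.1×4.5 = 5.987.
Rate = 2.502/(1 + 5.987) = 0.3582 kJ/s.

0.358 kJ/s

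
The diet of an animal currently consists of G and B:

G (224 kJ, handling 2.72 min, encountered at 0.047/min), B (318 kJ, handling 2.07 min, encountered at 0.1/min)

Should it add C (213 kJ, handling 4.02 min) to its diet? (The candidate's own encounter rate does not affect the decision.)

Yes

Current rate: (0.047×224 + 0.1×318)/(1 + 0.047×2.72 + 0.1×2.07) = 31.71 kJ/min.
Profitability of C: 213/4.02 = 52.99 kJ/min.
Since 52.99 > R, including C increases the long-run rate.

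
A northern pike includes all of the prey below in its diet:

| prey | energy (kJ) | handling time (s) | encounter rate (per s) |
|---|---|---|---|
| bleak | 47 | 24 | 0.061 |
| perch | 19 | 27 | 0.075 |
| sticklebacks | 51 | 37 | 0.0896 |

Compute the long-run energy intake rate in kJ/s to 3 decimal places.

Energy encountered per unit search time: 0.061×47 + 0.075×19 + 0.0896×51 = 8.862 kJ/s.
Handling time per unit search time: 0.061×24 + 0.075×27 + 0.0896×37 = 6.804.
Rate = 8.862/(1 + 6.804) = 1.135 kJ/s.

1.135 kJ/s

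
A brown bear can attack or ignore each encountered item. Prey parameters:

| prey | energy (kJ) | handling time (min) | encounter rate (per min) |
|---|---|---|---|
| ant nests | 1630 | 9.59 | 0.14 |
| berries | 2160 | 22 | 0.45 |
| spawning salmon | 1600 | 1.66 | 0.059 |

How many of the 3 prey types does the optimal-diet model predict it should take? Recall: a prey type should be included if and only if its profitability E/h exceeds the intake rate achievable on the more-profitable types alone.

Rank by E/h (kJ/min): spawning salmon 964, ant nests 170, berries 98.2. Include each in turn until the next type's E/h falls below the running intake rate.
Rate on top 1: 85.98. ant nests: 170 > 85.98 → include.
Rate on top 2: 132.2. berries: 98.2 < 132.2 → exclude; stop.
Optimal diet: spawning salmon, ant nests — 2 of 3 types.

2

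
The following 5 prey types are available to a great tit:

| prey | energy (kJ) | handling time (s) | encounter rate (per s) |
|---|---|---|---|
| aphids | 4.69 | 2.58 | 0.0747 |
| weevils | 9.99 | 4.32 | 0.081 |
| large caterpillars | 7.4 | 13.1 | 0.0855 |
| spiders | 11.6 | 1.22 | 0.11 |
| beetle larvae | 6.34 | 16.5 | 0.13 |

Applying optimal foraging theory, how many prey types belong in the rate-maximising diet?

3

Rank by E/h (kJ/s): spiders 9.51, weevils 2.31, aphids 1.82, large caterpillars 0.565, beetle larvae 0.384. Include each in turn until the next type's E/h falls below the running intake rate.
Rate on top 1: 1.125. weevils: 2.31 > 1.125 → include.
Rate on top 2: 1.405. aphids: 1.82 > 1.405 → include.
Rate on top 3: 1.452. large caterpillars: 0.565 < 1.452 → exclude; stop.
Optimal diet: spiders, weevils, aphids — 3 of 5 types.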